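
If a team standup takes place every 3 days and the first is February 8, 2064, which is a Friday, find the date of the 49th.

The 49th occurrence is 48 intervals after the first: 48 × 3 = 144 days after February 8, 2064.
February has 29 days — 21 days to the end of February leaves 123.
March has 31 days (92 left).
April has 30 days (62 left).
May has 31 days (31 left).
June has 30 days (1 left).
1 day into July → July 1, 2064.

July 1, 2064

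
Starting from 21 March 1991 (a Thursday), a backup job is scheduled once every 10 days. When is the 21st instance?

The 21st occurrence is 20 intervals after the first: 20 × 10 = 200 days after 21 March 1991.
March has 31 days — 10 days to the end of March leaves 190.
April has 30 days (160 left).
May has 31 days (129 left).
June has 30 days (99 left).
July has 31 days (68 left).
August has 31 days (37 left).
September has 30 days (7 left).
7 days into October → 7 October 1991.

7 October 1991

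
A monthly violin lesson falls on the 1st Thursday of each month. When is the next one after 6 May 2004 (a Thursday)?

3 June 2004

May 2004 starts on a Saturday, so its 1st Thursday is 6 May 2004 (5 days in).
That is not after 6 May 2004, so look at June 2004.
June 2004 starts on a Tuesday, so its 1st Thursday is 3 June 2004 (2 days in).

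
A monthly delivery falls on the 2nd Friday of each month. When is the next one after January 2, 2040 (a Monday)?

January 13, 2040

January 2040 starts on a Sunday; its first Friday is the 6th, so the 2nd Friday is the 13th — January 13, 2040.
January 13, 2040 is after January 2, 2040, so that is the next one.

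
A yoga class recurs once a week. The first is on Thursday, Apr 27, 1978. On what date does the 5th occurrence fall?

The 5th occurrence is 4 intervals after the first: 4 × 7 = 28 days after Apr 27, 1978.
Apr has 30 days — 3 days to the end of Apr leaves 25.
25 days into May → May 25, 1978.

May 25, 1978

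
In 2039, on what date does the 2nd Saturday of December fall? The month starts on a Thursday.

2039-12-10

December 2039 begins on a Thursday, so the first Saturday is December 3 (2 days later).
The 2nd Saturday is 1 weeks later: 3 + 7 = 10.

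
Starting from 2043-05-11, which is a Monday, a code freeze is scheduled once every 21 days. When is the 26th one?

2044-10-17

The 26th occurrence is 25 intervals after the first: 25 × 21 = 525 days after 2043-05-11.
May has 31 days — 20 days to the end of May leaves 505.
From end of May to end of 2043 is 214 days (291 left).
January has 31 days (260 left).
February has 29 days (231 left).
March has 31 days (200 left).
April has 30 days (170 left).
May has 31 days (139 left).
June has 30 days (109 left).
July has 31 days (78 left).
August has 31 days (47 left).
September has 30 days (17 left).
17 days into October → 2044-10-17.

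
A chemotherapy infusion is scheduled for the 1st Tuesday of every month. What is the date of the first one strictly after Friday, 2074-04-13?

2074-05-01

April 2074 starts on a Sunday, so its 1st Tuesday is 2074-04-03 (2 days in).
That is not after 2074-04-13, so look at May 2074.
May 2074 starts on a Tuesday, so its 1st Tuesday is 2074-05-01.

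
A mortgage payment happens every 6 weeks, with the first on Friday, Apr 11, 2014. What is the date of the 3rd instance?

Jul 4, 2014

The 3rd occurrence is 2 intervals after the first: 2 × 42 = 84 days after Apr 11, 2014.
Apr has 30 days — 19 days to the end of Apr leaves 65.
May has 31 days (34 left).
Jun has 30 days (4 left).
4 days into Jul → Jul 4, 2014.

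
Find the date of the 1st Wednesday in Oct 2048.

Oct 2048 begins on a Thursday, so the first Wednesday is Oct 7 (6 days later).

Oct 7, 2048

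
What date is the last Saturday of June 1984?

30 June 1984

The first Saturday of June 1984 is June 2.
June 1984 has 30 days. Adding weeks: 2, 9, 16, 23, 30 — the last one ≤ 30 is the 30th.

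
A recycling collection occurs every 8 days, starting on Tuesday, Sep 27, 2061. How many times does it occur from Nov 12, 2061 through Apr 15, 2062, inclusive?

20

Occurrences land 8·i days after Sep 27, 2061 for i = 0, 1, 2, …
Nov 12, 2061 is 46 days after the start; 46 ÷ 8 = 5 remainder 6; since the remainder is 6, round up to i = 6. First occurrence in the window: #7 on Nov 14, 2061 (6×8 = 48 days in).
Apr 15, 2062 is 200 days after the start; 200 ÷ 8 = 25 remainder 0. Last occurrence in the window: #26 on Apr 15, 2062.
Occurrences #7 through #26: 20 in total.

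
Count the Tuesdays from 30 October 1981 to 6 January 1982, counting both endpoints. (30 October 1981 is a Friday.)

30 October 1981 is a Friday; the first Tuesday on or after it is 3 November 1981 (4 days later).
From 3 November 1981 to 6 January 1982: 27 + 31 + 6 = 64 days (rest of November, December, January).
64 ÷ 7 = 9 full weeks with remainder 1, so 9 more Tuesdays after the first → 10.

10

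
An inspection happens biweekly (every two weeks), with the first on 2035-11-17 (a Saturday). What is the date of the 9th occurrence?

2036-03-08

The 9th occurrence is 8 intervals after the first: 8 × 14 = 112 days after 2035-11-17.
November has 30 days — 13 days to the end of November leaves 99.
December has 31 days (68 left).
January has 31 days (37 left).
February has 29 days (8 left).
8 days into March → 2036-03-08.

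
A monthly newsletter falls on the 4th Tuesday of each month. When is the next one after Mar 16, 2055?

Mar 23, 2055

Mar 2055 starts on a Monday; its first Tuesday is the 2nd, so the 4th Tuesday is the 23rd — Mar 23, 2055.
Mar 23, 2055 is after Mar 16, 2055, so that is the next one.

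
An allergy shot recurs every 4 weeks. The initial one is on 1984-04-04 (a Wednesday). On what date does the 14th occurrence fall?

The 14th occurrence is 13 intervals after the first: 13 × 28 = 364 days after 1984-04-04.
April has 30 days — 26 days to the end of April leaves 338.
May has 31 days (307 left).
June has 30 days (277 left).
July has 31 days (246 left).
August has 31 days (215 left).
September has 30 days (185 left).
October has 31 days (154 left).
November has 30 days (124 left).
December has 31 days (93 left).
January has 31 days (62 left).
February has 28 days (34 left).
March has 31 days (3 left).
3 days into April → 1985-04-03.

1985-04-03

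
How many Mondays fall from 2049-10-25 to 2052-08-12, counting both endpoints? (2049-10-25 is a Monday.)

2049-10-25 is a Monday; the first Monday on or after it is 2049-10-25.
From 2049-10-25 to 2052-08-12: 67 + 365 + 365 + 225 = 1022 days (rest of 2049, 2050, 2051, to 2052-08-12 in 2052).
1022 ÷ 7 = 146 full weeks with remainder 0, so 146 more Mondays after the first → 147.

147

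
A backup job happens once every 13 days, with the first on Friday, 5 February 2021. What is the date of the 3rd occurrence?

The 3rd occurrence is 2 intervals after the first: 2 × 13 = 26 days after 5 February 2021.
February has 28 days — 23 days to the end of February leaves 3.
3 days into March → 3 March 2021.

3 March 2021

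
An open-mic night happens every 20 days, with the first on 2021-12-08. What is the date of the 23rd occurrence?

The 23rd occurrence is 22 intervals after the first: 22 × 20 = 440 days after 2021-12-08.
December has 31 days — 23 days to the end of December leaves 417.
2022 has 365 days (52 left).
January has 31 days (21 left).
21 days into February → 2023-02-21.

2023-02-21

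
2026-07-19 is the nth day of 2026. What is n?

Days in months before July: 31 + 28 + 31 + 30 + 31 + 30 = 181.
Plus 19 days into July → day 200.

200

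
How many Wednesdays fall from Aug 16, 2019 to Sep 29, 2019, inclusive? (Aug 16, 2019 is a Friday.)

Aug 16, 2019 is a Friday; the first Wednesday on or after it is Aug 21, 2019 (5 days later).
From Aug 21, 2019 to Sep 29, 2019: 10 + 29 = 39 days (rest of Aug, Sep).
39 ÷ 7 = 5 full weeks with remainder 4, so 5 more Wednesdays after the first → 6.

6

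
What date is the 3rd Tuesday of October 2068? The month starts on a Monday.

October 2068 begins on a Monday, so the first Tuesday is October 2 (1 day later).
The 3rd Tuesday is 2 weeks later: 2 + 14 = 16.

October 16, 2068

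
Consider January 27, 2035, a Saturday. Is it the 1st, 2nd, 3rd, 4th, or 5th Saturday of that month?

Day 27 falls in week ⌈27/7⌉ of the month.
Days 1–7 hold the 1st Saturday, 8–14 the 2nd, 15–21 the 3rd, 22–28 the 4th, 29–31 the 5th.
27 is in the range for the 4th.

4th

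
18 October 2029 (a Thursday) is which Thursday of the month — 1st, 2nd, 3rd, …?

3rd

Day 18 falls in week ⌈18/7⌉ of the month.
Days 1–7 hold the 1st Thursday, 8–14 the 2nd, 15–21 the 3rd, 22–28 the 4th, 29–31 the 5th.
18 is in the range for the 3rd.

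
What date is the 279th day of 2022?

January has 31 days (279 − 31 = 248 remain).
February has 28 days (248 − 28 = 220 remain).
March has 31 days (220 − 31 = 189 remain).
April has 30 days (189 − 30 = 159 remain).
May has 31 days (159 − 31 = 128 remain).
June has 30 days (128 − 30 = 98 remain).
July has 31 days (98 − 31 = 67 remain).
August has 31 days (67 − 31 = 36 remain).
September has 30 days (36 − 30 = 6 remain).
6 into October → October 6.

6 October 2022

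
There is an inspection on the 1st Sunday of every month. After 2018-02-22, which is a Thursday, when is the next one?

2018-03-04

February 2018 starts on a Thursday, so its 1st Sunday is 2018-02-04 (3 days in).
That is not after 2018-02-22, so look at March 2018.
March 2018 starts on a Thursday, so its 1st Sunday is 2018-03-04 (3 days in).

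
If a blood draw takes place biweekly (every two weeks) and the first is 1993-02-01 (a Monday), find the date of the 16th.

The 16th occurrence is 15 intervals after the first: 15 × 14 = 210 days after 1993-02-01.
February has 28 days — 27 days to the end of February leaves 183.
March has 31 days (152 left).
April has 30 days (122 left).
May has 31 days (91 left).
June has 30 days (61 left).
July has 31 days (30 left).
30 days into August → 1993-08-30.

1993-08-30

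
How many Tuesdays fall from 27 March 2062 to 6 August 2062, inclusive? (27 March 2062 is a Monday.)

27 March 2062 is a Monday; the first Tuesday on or after it is 28 March 2062 (1 day later).
From 28 March 2062 to 6 August 2062: 3 + 30 + 31 + 30 + 31 + 6 = 131 days (rest of March, April, May, June, July, August).
131 ÷ 7 = 18 full weeks with remainder 5, so 18 more Tuesdays after the first → 19.

19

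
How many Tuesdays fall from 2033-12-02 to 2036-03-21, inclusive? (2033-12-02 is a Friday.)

120

2033-12-02 is a Friday; the first Tuesday on or after it is 2033-12-06 (4 days later).
From 2033-12-06 to 2036-03-21: 25 + 365 + 365 + 81 = 836 days (rest of 2033, 2034, 2035, to 2036-03-21 in 2036).
836 ÷ 7 = 119 full weeks with remainder 3, so 119 more Tuesdays after the first → 120.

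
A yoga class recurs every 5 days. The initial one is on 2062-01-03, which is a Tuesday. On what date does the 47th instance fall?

The 47th occurrence is 46 intervals after the first: 46 × 5 = 230 days after 2062-01-03.
January has 31 days — 28 days to the end of January leaves 202.
February has 28 days (174 left).
March has 31 days (143 left).
April has 30 days (113 left).
May has 31 days (82 left).
June has 30 days (52 left).
July has 31 days (21 left).
21 days into August → 2062-08-21.

2062-08-21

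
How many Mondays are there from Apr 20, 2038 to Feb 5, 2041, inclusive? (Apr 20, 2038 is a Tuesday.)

146

Apr 20, 2038 is a Tuesday; the first Monday on or after it is Apr 26, 2038 (6 days later).
From Apr 26, 2038 to Feb 5, 2041: 249 + 365 + 366 + 36 = 1016 days (rest of 2038, 2039, 2040, to Feb 5, 2041 in 2041).
1016 ÷ 7 = 145 full weeks with remainder 1, so 145 more Mondays after the first → 146.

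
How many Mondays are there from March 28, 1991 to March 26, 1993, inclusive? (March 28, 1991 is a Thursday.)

104

March 28, 1991 is a Thursday; the first Monday on or after it is April 1, 1991 (4 days later).
From April 1, 1991 to March 26, 1993: 274 + 366 + 85 = 725 days (rest of 1991, 1992, to March 26, 1993 in 1993).
725 ÷ 7 = 103 full weeks with remainder 4, so 103 more Mondays after the first → 104.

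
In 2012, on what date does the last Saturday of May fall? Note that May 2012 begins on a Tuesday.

May 2012 begins on a Tuesday, so the first Saturday is May 5 (4 days later).
May 2012 has 31 days. Adding weeks: 5, 12, 19, 26 — the last one ≤ 31 is the 26th.

May 26, 2012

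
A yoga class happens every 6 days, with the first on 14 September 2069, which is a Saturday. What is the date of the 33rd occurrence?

The 33rd occurrence is 32 intervals after the first: 32 × 6 = 192 days after 14 September 2069.
September has 30 days — 16 days to the end of September leaves 176.
October has 31 days (145 left).
November has 30 days (115 left).
December has 31 days (84 left).
January has 31 days (53 left).
February has 28 days (25 left).
25 days into March → 25 March 2070.

25 March 2070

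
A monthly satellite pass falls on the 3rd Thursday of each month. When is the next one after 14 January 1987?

15 January 1987

January 1987 starts on a Thursday; its first Thursday is the 1st, so the 3rd Thursday is the 15th — 15 January 1987.
15 January 1987 is after 14 January 1987, so that is the next one.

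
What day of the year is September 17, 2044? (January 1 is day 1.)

Days in months before September: 31 + 29 + 31 + 30 + 31 + 30 + 31 + 31 = 244.
Plus 17 days into September → day 261.

261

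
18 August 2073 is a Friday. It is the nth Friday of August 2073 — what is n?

Day 18 falls in week ⌈18/7⌉ of the month.
Days 1–7 hold the 1st Friday, 8–14 the 2nd, 15–21 the 3rd, 22–28 the 4th, 29–31 the 5th.
18 is in the range for the 3rd.

3rd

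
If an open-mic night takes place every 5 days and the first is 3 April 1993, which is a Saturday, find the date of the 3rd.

The 3rd occurrence is 2 intervals after the first: 2 × 5 = 10 days after 3 April 1993.
10 days later is 13 April 1993.

13 April 1993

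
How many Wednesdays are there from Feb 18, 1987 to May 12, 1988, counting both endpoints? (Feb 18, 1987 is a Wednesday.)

Feb 18, 1987 is a Wednesday; the first Wednesday on or after it is Feb 18, 1987.
From Feb 18, 1987 to May 12, 1988: 316 + 133 = 449 days (rest of 1987, to May 12, 1988 in 1988).
449 ÷ 7 = 64 full weeks with remainder 1, so 64 more Wednesdays after the first → 65.

65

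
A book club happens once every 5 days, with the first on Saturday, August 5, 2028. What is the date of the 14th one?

The 14th occurrence is 13 intervals after the first: 13 × 5 = 65 days after August 5, 2028.
August has 31 days — 26 days to the end of August leaves 39.
September has 30 days (9 left).
9 days into October → October 9, 2028.

October 9, 2028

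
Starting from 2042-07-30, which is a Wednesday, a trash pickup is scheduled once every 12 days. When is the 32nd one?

2043-08-06

The 32nd occurrence is 31 intervals after the first: 31 × 12 = 372 days after 2042-07-30.
July has 31 days — 1 day to the end of July leaves 371.
August has 31 days (340 left).
September has 30 days (310 left).
October has 31 days (279 left).
November has 30 days (249 left).
December has 31 days (218 left).
January has 31 days (187 left).
February has 28 days (159 left).
March has 31 days (128 left).
April has 30 days (98 left).
May has 31 days (67 left).
June has 30 days (37 left).
July has 31 days (6 left).
6 days into August → 2043-08-06.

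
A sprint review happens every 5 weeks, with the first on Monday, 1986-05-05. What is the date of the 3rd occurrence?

1986-07-14

The 3rd occurrence is 2 intervals after the first: 2 × 35 = 70 days after 1986-05-05.
May has 31 days — 26 days to the end of May leaves 44.
June has 30 days (14 left).
14 days into July → 1986-07-14.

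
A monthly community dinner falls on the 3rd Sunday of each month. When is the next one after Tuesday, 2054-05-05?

May 2054 starts on a Friday; its first Sunday is the 3rd, so the 3rd Sunday is the 17th — 2054-05-17.
2054-05-17 is after 2054-05-05, so that is the next one.

2054-05-17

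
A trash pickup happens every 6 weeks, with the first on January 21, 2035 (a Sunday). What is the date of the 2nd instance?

The 2nd occurrence is 1 interval after the first: 1 × 42 = 42 days after January 21, 2035.
January has 31 days — 10 days to the end of January leaves 32.
February has 28 days (4 left).
4 days into March → March 4, 2035.

March 4, 2035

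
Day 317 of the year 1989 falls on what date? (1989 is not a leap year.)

January has 31 days (317 − 31 = 286 remain).
February has 28 days (286 − 28 = 258 remain).
March has 31 days (258 − 31 = 227 remain).
April has 30 days (227 − 30 = 197 remain).
May has 31 days (197 − 31 = 166 remain).
June has 30 days (166 − 30 = 136 remain).
July has 31 days (136 − 31 = 105 remain).
August has 31 days (105 − 31 = 74 remain).
September has 30 days (74 − 30 = 44 remain).
October has 31 days (44 − 31 = 13 remain).
13 into November → November 13.

November 13, 1989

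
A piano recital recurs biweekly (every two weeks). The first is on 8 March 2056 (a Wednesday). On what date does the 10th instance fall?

The 10th occurrence is 9 intervals after the first: 9 × 14 = 126 days after 8 March 2056.
March has 31 days — 23 days to the end of March leaves 103.
April has 30 days (73 left).
May has 31 days (42 left).
June has 30 days (12 left).
12 days into July → 12 July 2056.

12 July 2056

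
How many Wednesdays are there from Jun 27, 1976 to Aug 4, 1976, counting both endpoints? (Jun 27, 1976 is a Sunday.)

6

Jun 27, 1976 is a Sunday; the first Wednesday on or after it is Jun 30, 1976 (3 days later).
From Jun 30, 1976 to Aug 4, 1976: 0 + 31 + 4 = 35 days (rest of Jun, Jul, Aug).
35 ÷ 7 = 5 full weeks with remainder 0, so 5 more Wednesdays after the first → 6.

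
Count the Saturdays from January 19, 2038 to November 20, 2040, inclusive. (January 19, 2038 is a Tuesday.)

January 19, 2038 is a Tuesday; the first Saturday on or after it is January 23, 2038 (4 days later).
From January 23, 2038 to November 20, 2040: 342 + 365 + 325 = 1032 days (rest of 2038, 2039, to November 20, 2040 in 2040).
1032 ÷ 7 = 147 full weeks with remainder 3, so 147 more Saturdays after the first → 148.

148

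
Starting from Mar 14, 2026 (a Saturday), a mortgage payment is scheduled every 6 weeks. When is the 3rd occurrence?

Jun 6, 2026

The 3rd occurrence is 2 intervals after the first: 2 × 42 = 84 days after Mar 14, 2026.
Mar has 31 days — 17 days to the end of Mar leaves 67.
Apr has 30 days (37 left).
May has 31 days (6 left).
6 days into Jun → Jun 6, 2026.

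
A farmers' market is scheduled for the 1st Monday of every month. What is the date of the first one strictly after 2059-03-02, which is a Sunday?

2059-03-03

March 2059 starts on a Saturday, so its 1st Monday is 2059-03-03 (2 days in).
2059-03-03 is after 2059-03-02, so that is the next one.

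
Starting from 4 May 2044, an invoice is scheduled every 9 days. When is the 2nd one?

13 May 2044

The 2nd occurrence is 1 interval after the first: 1 × 9 = 9 days after 4 May 2044.
9 days later is 13 May 2044.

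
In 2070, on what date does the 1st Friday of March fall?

March 2070 begins on a Saturday, so the first Friday is March 7 (6 days later).

March 7, 2070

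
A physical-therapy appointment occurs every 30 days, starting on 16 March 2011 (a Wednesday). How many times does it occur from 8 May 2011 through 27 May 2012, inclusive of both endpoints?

13

Occurrences land 30·i days after 16 March 2011 for i = 0, 1, 2, …
8 May 2011 is 53 days after the start; 53 ÷ 30 = 1 remainder 23; since the remainder is 23, round up to i = 2. First occurrence in the window: #3 on 15 May 2011 (2×30 = 60 days in).
27 May 2012 is 438 days after the start; 438 ÷ 30 = 14 remainder 18. Last occurrence in the window: #15 on 9 May 2012.
Occurrences #3 through #15: 13 in total.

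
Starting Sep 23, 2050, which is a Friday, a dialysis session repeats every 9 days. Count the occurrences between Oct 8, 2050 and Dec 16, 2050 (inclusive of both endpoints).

Occurrences land 9·i days after Sep 23, 2050 for i = 0, 1, 2, …
Oct 8, 2050 is 15 days after the start; 15 ÷ 9 = 1 remainder 6; since the remainder is 6, round up to i = 2. First occurrence in the window: #3 on Oct 11, 2050 (2×9 = 18 days in).
Dec 16, 2050 is 84 days after the start; 84 ÷ 9 = 9 remainder 3. Last occurrence in the window: #10 on Dec 13, 2050.
Occurrences #3 through #10: 8 in total.

8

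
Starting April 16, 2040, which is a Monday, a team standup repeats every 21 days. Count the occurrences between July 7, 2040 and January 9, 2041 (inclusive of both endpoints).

Occurrences land 21·i days after April 16, 2040 for i = 0, 1, 2, …
July 7, 2040 is 82 days after the start; 82 ÷ 21 = 3 remainder 19; since the remainder is 19, round up to i = 4. First occurrence in the window: #5 on July 9, 2040 (4×21 = 84 days in).
January 9, 2041 is 268 days after the start; 268 ÷ 21 = 12 remainder 16. Last occurrence in the window: #13 on December 24, 2040.
Occurrences #5 through #13: 9 in total.

9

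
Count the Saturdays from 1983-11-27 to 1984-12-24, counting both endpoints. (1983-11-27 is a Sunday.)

56

1983-11-27 is a Sunday; the first Saturday on or after it is 1983-12-03 (6 days later).
From 1983-12-03 to 1984-12-24: 28 + 359 = 387 days (rest of 1983, to 1984-12-24 in 1984).
387 ÷ 7 = 55 full weeks with remainder 2, so 55 more Saturdays after the first → 56.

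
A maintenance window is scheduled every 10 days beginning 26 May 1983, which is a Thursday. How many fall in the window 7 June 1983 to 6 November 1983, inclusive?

Occurrences land 10·i days after 26 May 1983 for i = 0, 1, 2, …
7 June 1983 is 12 days after the start; 12 ÷ 10 = 1 remainder 2; since the remainder is 2, round up to i = 2. First occurrence in the window: #3 on 15 June 1983 (2×10 = 20 days in).
6 November 1983 is 164 days after the start; 164 ÷ 10 = 16 remainder 4. Last occurrence in the window: #17 on 2 November 1983.
Occurrences #3 through #17: 15 in total.

15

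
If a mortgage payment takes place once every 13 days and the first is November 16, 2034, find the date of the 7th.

February 2, 2035

The 7th occurrence is 6 intervals after the first: 6 × 13 = 78 days after November 16, 2034.
November has 30 days — 14 days to the end of November leaves 64.
December has 31 days (33 left).
January has 31 days (2 left).
2 days into February → February 2, 2035.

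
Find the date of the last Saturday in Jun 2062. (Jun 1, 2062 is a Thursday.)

Jun 2062 begins on a Thursday, so the first Saturday is Jun 3 (2 days later).
Jun 2062 has 30 days. Adding weeks: 3, 10, 17, 24 — the last one ≤ 30 is the 24th.

Jun 24, 2062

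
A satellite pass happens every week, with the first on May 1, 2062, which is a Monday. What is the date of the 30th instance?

The 30th occurrence is 29 intervals after the first: 29 × 7 = 203 days after May 1, 2062.
May has 31 days — 30 days to the end of May leaves 173.
June has 30 days (143 left).
July has 31 days (112 left).
August has 31 days (81 left).
September has 30 days (51 left).
October has 31 days (20 left).
20 days into November → November 20, 2062.

November 20, 2062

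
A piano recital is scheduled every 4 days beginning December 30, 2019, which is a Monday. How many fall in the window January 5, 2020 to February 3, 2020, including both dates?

Occurrences land 4·i days after December 30, 2019 for i = 0, 1, 2, …
January 5, 2020 is 6 days after the start; 6 ÷ 4 = 1 remainder 2; since the remainder is 2, round up to i = 2. First occurrence in the window: #3 on January 7, 2020 (2×4 = 8 days in).
February 3, 2020 is 35 days after the start; 35 ÷ 4 = 8 remainder 3. Last occurrence in the window: #9 on January 31, 2020.
Occurrences #3 through #9: 7 in total.

7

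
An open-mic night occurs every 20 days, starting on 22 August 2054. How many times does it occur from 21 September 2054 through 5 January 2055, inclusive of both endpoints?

5

Occurrences land 20·i days after 22 August 2054 for i = 0, 1, 2, …
21 September 2054 is 30 days after the start; 30 ÷ 20 = 1 remainder 10; since the remainder is 10, round up to i = 2. First occurrence in the window: #3 on 1 October 2054 (2×20 = 40 days in).
5 January 2055 is 136 days after the start; 136 ÷ 20 = 6 remainder 16. Last occurrence in the window: #7 on 20 December 2054.
Occurrences #3 through #7: 5 in total.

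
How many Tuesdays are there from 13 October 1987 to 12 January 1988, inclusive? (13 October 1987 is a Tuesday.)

14

13 October 1987 is a Tuesday; the first Tuesday on or after it is 13 October 1987.
From 13 October 1987 to 12 January 1988: 18 + 30 + 31 + 12 = 91 days (rest of October, November, December, January).
91 ÷ 7 = 13 full weeks with remainder 0, so 13 more Tuesdays after the first → 14.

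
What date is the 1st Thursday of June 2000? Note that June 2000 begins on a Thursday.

June 2000 begins on a Thursday, so the first Thursday is June 1.

1 June 2000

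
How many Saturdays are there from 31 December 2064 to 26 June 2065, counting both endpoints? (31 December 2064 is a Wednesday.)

25

31 December 2064 is a Wednesday; the first Saturday on or after it is 3 January 2065 (3 days later).
From 3 January 2065 to 26 June 2065: 28 + 28 + 31 + 30 + 31 + 26 = 174 days (rest of January, February, March, April, May, June).
174 ÷ 7 = 24 full weeks with remainder 6, so 24 more Saturdays after the first → 25.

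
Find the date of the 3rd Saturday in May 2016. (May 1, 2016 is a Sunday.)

May 2016 begins on a Sunday, so the first Saturday is May 7 (6 days later).
The 3rd Saturday is 2 weeks later: 7 + 14 = 21.

May 21, 2016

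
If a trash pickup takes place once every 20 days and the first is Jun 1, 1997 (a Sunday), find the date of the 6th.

The 6th occurrence is 5 intervals after the first: 5 × 20 = 100 days after Jun 1, 1997.
Jun has 30 days — 29 days to the end of Jun leaves 71.
Jul has 31 days (40 left).
Aug has 31 days (9 left).
9 days into Sep → Sep 9, 1997.

Sep 9, 1997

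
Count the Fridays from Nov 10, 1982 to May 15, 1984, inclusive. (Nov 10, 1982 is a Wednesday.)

79

Nov 10, 1982 is a Wednesday; the first Friday on or after it is Nov 12, 1982 (2 days later).
From Nov 12, 1982 to May 15, 1984: 49 + 365 + 136 = 550 days (rest of 1982, 1983, to May 15, 1984 in 1984).
550 ÷ 7 = 78 full weeks with remainder 4, so 78 more Fridays after the first → 79.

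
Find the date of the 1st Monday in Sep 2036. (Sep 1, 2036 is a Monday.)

Sep 1, 2036

Sep 2036 begins on a Monday, so the first Monday is Sep 1.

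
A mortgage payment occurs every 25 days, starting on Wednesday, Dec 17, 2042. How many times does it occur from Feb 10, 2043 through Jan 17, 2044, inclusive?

Occurrences land 25·i days after Dec 17, 2042 for i = 0, 1, 2, …
Feb 10, 2043 is 55 days after the start; 55 ÷ 25 = 2 remainder 5; since the remainder is 5, round up to i = 3. First occurrence in the window: #4 on Mar 2, 2043 (3×25 = 75 days in).
Jan 17, 2044 is 396 days after the start; 396 ÷ 25 = 15 remainder 21. Last occurrence in the window: #16 on Dec 27, 2043.
Occurrences #4 through #16: 13 in total.

13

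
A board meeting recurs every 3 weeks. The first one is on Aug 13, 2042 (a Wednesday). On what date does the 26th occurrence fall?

Jan 20, 2044

The 26th occurrence is 25 intervals after the first: 25 × 21 = 525 days after Aug 13, 2042.
Aug has 31 days — 18 days to the end of Aug leaves 507.
From end of Aug to end of 2042 is 122 days (385 left).
2043 has 365 days (20 left).
20 days into Jan → Jan 20, 2044.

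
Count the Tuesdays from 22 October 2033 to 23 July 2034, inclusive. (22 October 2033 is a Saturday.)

22 October 2033 is a Saturday; the first Tuesday on or after it is 25 October 2033 (3 days later).
From 25 October 2033 to 23 July 2034: 6 + 30 + 31 + 31 + 28 + 31 + 30 + 31 + 30 + 23 = 271 days (rest of October, November, December, January, February, March, April, May, June, July).
271 ÷ 7 = 38 full weeks with remainder 5, so 38 more Tuesdays after the first → 39.

39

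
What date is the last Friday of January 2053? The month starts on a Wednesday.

2053-01-31

January 2053 begins on a Wednesday, so the first Friday is January 3 (2 days later).
January 2053 has 31 days. Adding weeks: 3, 10, 17, 24, 31 — the last one ≤ 31 is the 31st.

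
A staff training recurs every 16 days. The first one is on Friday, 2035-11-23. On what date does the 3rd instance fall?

The 3rd occurrence is 2 intervals after the first: 2 × 16 = 32 days after 2035-11-23.
November has 30 days — 7 days to the end of November leaves 25.
25 days into December → 2035-12-25.

2035-12-25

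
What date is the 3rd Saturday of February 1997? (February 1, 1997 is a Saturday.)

February 1997 begins on a Saturday, so the first Saturday is February 1.
The 3rd Saturday is 2 weeks later: 1 + 14 = 15.

15 February 1997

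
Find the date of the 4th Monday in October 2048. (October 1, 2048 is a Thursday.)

October 26, 2048

October 2048 begins on a Thursday, so the first Monday is October 5 (4 days later).
The 4th Monday is 3 weeks later: 5 + 21 = 26.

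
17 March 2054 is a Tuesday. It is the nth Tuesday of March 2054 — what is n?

Day 17 falls in week ⌈17/7⌉ of the month.
Days 1–7 hold the 1st Tuesday, 8–14 the 2nd, 15–21 the 3rd, 22–28 the 4th, 29–31 the 5th.
17 is in the range for the 3rd.

3rd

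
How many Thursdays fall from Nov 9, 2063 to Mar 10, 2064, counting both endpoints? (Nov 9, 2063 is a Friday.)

17

Nov 9, 2063 is a Friday; the first Thursday on or after it is Nov 15, 2063 (6 days later).
From Nov 15, 2063 to Mar 10, 2064: 15 + 31 + 31 + 29 + 10 = 116 days (rest of Nov, Dec, Jan, Feb, Mar).
116 ÷ 7 = 16 full weeks with remainder 4, so 16 more Thursdays after the first → 17.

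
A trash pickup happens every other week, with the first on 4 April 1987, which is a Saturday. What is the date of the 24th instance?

20 February 1988

The 24th occurrence is 23 intervals after the first: 23 × 14 = 322 days after 4 April 1987.
April has 30 days — 26 days to the end of April leaves 296.
May has 31 days (265 left).
June has 30 days (235 left).
July has 31 days (204 left).
August has 31 days (173 left).
September has 30 days (143 left).
October has 31 days (112 left).
November has 30 days (82 left).
December has 31 days (51 left).
January has 31 days (20 left).
20 days into February → 20 February 1988.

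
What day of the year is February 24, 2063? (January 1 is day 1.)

Days in months before February: 31 = 31.
Plus 24 days into February → day 55.

55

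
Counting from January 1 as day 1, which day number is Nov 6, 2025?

310

Days in months before Nov: 31 + 28 + 31 + 30 + 31 + 30 + 31 + 31 + 30 + 31 = 304.
Plus 6 days into Nov → day 310.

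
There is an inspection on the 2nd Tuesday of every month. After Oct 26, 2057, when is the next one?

Nov 13, 2057

Oct 2057 starts on a Monday; its first Tuesday is the 2nd, so the 2nd Tuesday is the 9th — Oct 9, 2057.
That is not after Oct 26, 2057, so look at Nov 2057.
Nov 2057 starts on a Thursday; its first Tuesday is the 6th, so the 2nd Tuesday is the 13th — Nov 13, 2057.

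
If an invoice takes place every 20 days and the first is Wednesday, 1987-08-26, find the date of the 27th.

1989-01-27

The 27th occurrence is 26 intervals after the first: 26 × 20 = 520 days after 1987-08-26.
August has 31 days — 5 days to the end of August leaves 515.
From end of August to end of 1987 is 122 days (393 left).
1988 has 366 days (27 left).
27 days into January → 1989-01-27.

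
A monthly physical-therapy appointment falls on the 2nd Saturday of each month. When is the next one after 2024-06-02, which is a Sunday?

June 2024 starts on a Saturday; its first Saturday is the 1st, so the 2nd Saturday is the 8th — 2024-06-08.
2024-06-08 is after 2024-06-02, so that is the next one.

2024-06-08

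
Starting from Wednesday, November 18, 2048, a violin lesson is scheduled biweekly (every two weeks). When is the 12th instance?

The 12th occurrence is 11 intervals after the first: 11 × 14 = 154 days after November 18, 2048.
November has 30 days — 12 days to the end of November leaves 142.
December has 31 days (111 left).
January has 31 days (80 left).
February has 28 days (52 left).
March has 31 days (21 left).
21 days into April → April 21, 2049.

April 21, 2049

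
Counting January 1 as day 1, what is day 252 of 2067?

Jan has 31 days (252 − 31 = 221 remain).
Feb has 28 days (221 − 28 = 193 remain).
Mar has 31 days (193 − 31 = 162 remain).
Apr has 30 days (162 − 30 = 132 remain).
May has 31 days (132 − 31 = 101 remain).
Jun has 30 days (101 − 30 = 71 remain).
Jul has 31 days (71 − 31 = 40 remain).
Aug has 31 days (40 − 31 = 9 remain).
9 into Sep → Sep 9.

Sep 9, 2067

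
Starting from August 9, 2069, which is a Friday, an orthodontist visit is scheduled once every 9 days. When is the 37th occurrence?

The 37th occurrence is 36 intervals after the first: 36 × 9 = 324 days after August 9, 2069.
August has 31 days — 22 days to the end of August leaves 302.
September has 30 days (272 left).
October has 31 days (241 left).
November has 30 days (211 left).
December has 31 days (180 left).
January has 31 days (149 left).
February has 28 days (121 left).
March has 31 days (90 left).
April has 30 days (60 left).
May has 31 days (29 left).
29 days into June → June 29, 2070.

June 29, 2070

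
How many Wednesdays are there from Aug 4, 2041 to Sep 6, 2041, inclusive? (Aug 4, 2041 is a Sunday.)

5

Aug 4, 2041 is a Sunday; the first Wednesday on or after it is Aug 7, 2041 (3 days later).
From Aug 7, 2041 to Sep 6, 2041: 24 + 6 = 30 days (rest of Aug, Sep).
30 ÷ 7 = 4 full weeks with remainder 2, so 4 more Wednesdays after the first → 5.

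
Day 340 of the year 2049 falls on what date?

December 6, 2049

January has 31 days (340 − 31 = 309 remain).
February has 28 days (309 − 28 = 281 remain).
March has 31 days (281 − 31 = 250 remain).
April has 30 days (250 − 30 = 220 remain).
May has 31 days (220 − 31 = 189 remain).
June has 30 days (189 − 30 = 159 remain).
July has 31 days (159 − 31 = 128 remain).
August has 31 days (128 − 31 = 97 remain).
September has 30 days (97 − 30 = 67 remain).
October has 31 days (67 − 31 = 36 remain).
November has 30 days (36 − 30 = 6 remain).
6 into December → December 6.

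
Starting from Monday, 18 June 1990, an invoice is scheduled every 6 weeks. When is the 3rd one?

10 September 1990

The 3rd occurrence is 2 intervals after the first: 2 × 42 = 84 days after 18 June 1990.
June has 30 days — 12 days to the end of June leaves 72.
July has 31 days (41 left).
August has 31 days (10 left).
10 days into September → 10 September 1990.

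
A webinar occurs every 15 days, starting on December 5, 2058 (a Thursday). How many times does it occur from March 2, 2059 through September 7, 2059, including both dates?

Occurrences land 15·i days after December 5, 2058 for i = 0, 1, 2, …
March 2, 2059 is 87 days after the start; 87 ÷ 15 = 5 remainder 12; since the remainder is 12, round up to i = 6. First occurrence in the window: #7 on March 5, 2059 (6×15 = 90 days in).
September 7, 2059 is 276 days after the start; 276 ÷ 15 = 18 remainder 6. Last occurrence in the window: #19 on September 1, 2059.
Occurrences #7 through #19: 13 in total.

13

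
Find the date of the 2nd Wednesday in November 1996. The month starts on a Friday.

November 1996 begins on a Friday, so the first Wednesday is November 6 (5 days later).
The 2nd Wednesday is 1 weeks later: 6 + 7 = 13.

13 November 1996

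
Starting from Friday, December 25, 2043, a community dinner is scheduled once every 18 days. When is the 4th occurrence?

The 4th occurrence is 3 intervals after the first: 3 × 18 = 54 days after December 25, 2043.
December has 31 days — 6 days to the end of December leaves 48.
January has 31 days (17 left).
17 days into February → February 17, 2044.

February 17, 2044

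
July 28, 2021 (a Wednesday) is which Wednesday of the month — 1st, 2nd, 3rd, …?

Day 28 falls in week ⌈28/7⌉ of the month.
Days 1–7 hold the 1st Wednesday, 8–14 the 2nd, 15–21 the 3rd, 22–28 the 4th, 29–31 the 5th.
28 is in the range for the 4th.

4th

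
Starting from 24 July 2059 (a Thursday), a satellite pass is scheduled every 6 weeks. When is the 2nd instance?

4 September 2059

The 2nd occurrence is 1 interval after the first: 1 × 42 = 42 days after 24 July 2059.
July has 31 days — 7 days to the end of July leaves 35.
August has 31 days (4 left).
4 days into September → 4 September 2059.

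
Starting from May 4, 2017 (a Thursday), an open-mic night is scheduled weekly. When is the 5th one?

The 5th occurrence is 4 intervals after the first: 4 × 7 = 28 days after May 4, 2017.
May has 31 days — 27 days to the end of May leaves 1.
1 day into June → June 1, 2017.

June 1, 2017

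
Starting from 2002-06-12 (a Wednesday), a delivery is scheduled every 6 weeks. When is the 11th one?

2003-08-06

The 11th occurrence is 10 intervals after the first: 10 × 42 = 420 days after 2002-06-12.
June has 30 days — 18 days to the end of June leaves 402.
From end of June to end of 2002 is 184 days (218 left).
January has 31 days (187 left).
February has 28 days (159 left).
March has 31 days (128 left).
April has 30 days (98 left).
May has 31 days (67 left).
June has 30 days (37 left).
July has 31 days (6 left).
6 days into August → 2003-08-06.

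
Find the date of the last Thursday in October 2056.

2056-10-26

October 2056 begins on a Sunday, so the first Thursday is October 5 (4 days later).
October 2056 has 31 days. Adding weeks: 5, 12, 19, 26 — the last one ≤ 31 is the 26th.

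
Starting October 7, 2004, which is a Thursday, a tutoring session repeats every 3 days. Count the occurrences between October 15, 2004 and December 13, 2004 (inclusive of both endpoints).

20

Occurrences land 3·i days after October 7, 2004 for i = 0, 1, 2, …
October 15, 2004 is 8 days after the start; 8 ÷ 3 = 2 remainder 2; since the remainder is 2, round up to i = 3. First occurrence in the window: #4 on October 16, 2004 (3×3 = 9 days in).
December 13, 2004 is 67 days after the start; 67 ÷ 3 = 22 remainder 1. Last occurrence in the window: #23 on December 12, 2004.
Occurrences #4 through #23: 20 in total.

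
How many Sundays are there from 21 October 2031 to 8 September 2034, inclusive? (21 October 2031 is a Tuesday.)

150

21 October 2031 is a Tuesday; the first Sunday on or after it is 26 October 2031 (5 days later).
From 26 October 2031 to 8 September 2034: 66 + 366 + 365 + 251 = 1048 days (rest of 2031, 2032, 2033, to 8 September 2034 in 2034).
1048 ÷ 7 = 149 full weeks with remainder 5, so 149 more Sundays after the first → 150.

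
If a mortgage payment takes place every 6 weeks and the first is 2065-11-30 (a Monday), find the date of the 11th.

The 11th occurrence is 10 intervals after the first: 10 × 42 = 420 days after 2065-11-30.
November has 30 days — 0 days to the end of November leaves 420.
From end of November to end of 2065 is 31 days (389 left).
2066 has 365 days (24 left).
24 days into January → 2067-01-24.

2067-01-24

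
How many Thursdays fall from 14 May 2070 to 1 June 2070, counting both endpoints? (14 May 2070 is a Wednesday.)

14 May 2070 is a Wednesday; the first Thursday on or after it is 15 May 2070 (1 day later).
From 15 May 2070 to 1 June 2070: 16 + 1 = 17 days (rest of May, June).
17 ÷ 7 = 2 full weeks with remainder 3, so 2 more Thursdays after the first → 3.

3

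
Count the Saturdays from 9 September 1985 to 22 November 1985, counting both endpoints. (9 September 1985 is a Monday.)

10

9 September 1985 is a Monday; the first Saturday on or after it is 14 September 1985 (5 days later).
From 14 September 1985 to 22 November 1985: 16 + 31 + 22 = 69 days (rest of September, October, November).
69 ÷ 7 = 9 full weeks with remainder 6, so 9 more Saturdays after the first → 10.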